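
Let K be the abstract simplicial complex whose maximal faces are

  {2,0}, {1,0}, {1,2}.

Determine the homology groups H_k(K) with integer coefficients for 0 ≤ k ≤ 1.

H_0 = Z,  H_1 = Z.

Fix the vertex order 0 < 1 < 2 and write every simplex with vertices in increasing order. Then dim K = 1 and the simplices of K are:

  0-simplices (3): [0], [1], [2]
  1-simplices (3): [0,1], [0,2], [1,2]

so the chain groups are C_0 ≅ Z^3, C_1 ≅ Z^3.

The boundary map ∂_1: C_1 → C_0 sends each edge [p,q] (with p < q) to q − p.
As a 3×3 matrix over Z this has rank 2, with invariant factors (1,1).

Now H_k = ker ∂_k / im ∂_{k+1}, so:

  H_0: rank C_0 − rank ∂_1 = 3 − 2 = 1, and the invariant factors of ∂_1 are all 1, so H_0 ≅ Z.
  H_1: rank ker ∂_1 − rank ∂_2 = (3 − 2) − 0 = 1, and there is no ∂_2, so H_1 ≅ Z.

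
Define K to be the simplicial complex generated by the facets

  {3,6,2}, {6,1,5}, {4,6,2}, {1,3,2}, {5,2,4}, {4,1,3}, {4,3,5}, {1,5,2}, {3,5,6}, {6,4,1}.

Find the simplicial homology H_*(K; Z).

H_0 ≅ Z,  H_1 ≅ Z/2Z,  H_2 = 0.

Order the vertices as 1 < 2 < 3 < 4 < 5 < 6. Listing each simplex with vertices in this order, K has dimension 2 with simplices:

  0-simplices (6): [1], [2], [3], [4], [5], [6]
  1-simplices (15): [1,2], [1,3], [1,4], [1,5], [1,6], [2,3], [2,4], [2,5], [2,6], [3,4], [3,5], [3,6], [4,5], [4,6], [5,6]
  2-simplices (10): [1,2,3], [1,2,5], [1,3,4], [1,4,6], [1,5,6], [2,3,6], [2,4,5], [2,4,6], [3,4,5], [3,5,6]

Hence C_0 ≅ Z^6, C_1 ≅ Z^15, C_2 ≅ Z^10.

∂_1: C_1 → C_0 maps an edge to its endpoints' difference, ∂[p,q] = q − p. For instance
  ∂[1,6] = [6] − [1].
The resulting 6×15 matrix has rank 5, and its Smith normal form has invariant factors (1,1,1,1,1).

Boundary ∂_2: C_2 → C_1 acts by ∂[p,q,r] = [q,r] − [p,r] + [p,q]. For instance
  ∂[2,4,5] = [4,5] − [2,5] + [2,4],
  ∂[1,2,3] = [2,3] − [1,3] + [1,2].
The resulting 15×10 matrix has rank 10, and its Smith normal form has invariant factors (1,1,1,1,1,1,1,1,1,2).

Now H_k = ker ∂_k / im ∂_{k+1}, so:

  H_0: rank C_0 − rank ∂_1 = 6 − 5 = 1, and the invariant factors of ∂_1 are all 1, so H_0 = Z.
  H_1: rank ker ∂_1 − rank ∂_2 = (15 − 5) − 10 = 0, and ∂_2 has invariant factor 2 > 1, so H_1 = Z/2Z.
  H_2: rank ker ∂_2 − rank ∂_3 = (10 − 10) − 0 = 0, and there is no ∂_3, so H_2 = 0.

As a check, the Euler characteristic is 6 − 15 + 10 = 1, which agrees with 1 − 0 + 0 = 1.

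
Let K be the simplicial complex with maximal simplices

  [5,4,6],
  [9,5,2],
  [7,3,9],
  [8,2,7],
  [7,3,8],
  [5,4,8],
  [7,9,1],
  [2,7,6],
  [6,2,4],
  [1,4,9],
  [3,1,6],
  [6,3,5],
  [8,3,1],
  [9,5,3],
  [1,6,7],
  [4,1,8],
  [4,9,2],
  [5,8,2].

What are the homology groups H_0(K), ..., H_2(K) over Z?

Fix the vertex order 1 < 2 < 3 < 4 < 5 < 6 < 7 < 8 < 9 and write every simplex with vertices in increasing order. Then dim K = 2 and the simplices of K are:

  0-simplices (9): [1], [2], [3], [4], [5], [6], [7], [8], [9]
  1-simplices (27): (27 of them)
  2-simplices (18): [1,3,6], [1,3,8], [1,4,8], [1,4,9], [1,6,7], [1,7,9], [2,4,6], [2,4,9], [2,5,8], [2,5,9], [2,6,7], [2,7,8], [3,5,6], [3,5,9], [3,7,8], [3,7,9], [4,5,6], [4,5,8]

Hence C_0 ≅ Z^9, C_1 ≅ Z^27, C_2 ≅ Z^18.

Boundary ∂_1: C_1 → C_0 sends each edge [p,q] (with p < q) to q − p. For instance
  ∂[3,7] = [7] − [3].
The 9×27 boundary matrix has rank 8 and Smith normal form diag(1,1,1,1,1,1,1,1).

∂_2: C_2 → C_1 sends each 2-simplex [p,q,r] to [q,r] − [p,r] + [p,q]. For instance
  ∂[4,5,6] = [5,6] − [4,6] + [4,5],
  ∂[2,4,9] = [4,9] − [2,9] + [2,4].
The resulting 27×18 matrix has rank 18, and its Smith normal form has invariant factors (1,1,1,1,1,1,1,1,1,1,1,1,1,1,1,1,1,2).

Computing H_k = (kernel of ∂_k) / (image of ∂_{k+1}):

  H_0: rank C_0 − rank ∂_1 = 9 − 8 = 1, and the invariant factors of ∂_1 are all 1, so H_0 ≅ Z.
  H_1: rank ker ∂_1 − rank ∂_2 = (27 − 8) − 18 = 1, and ∂_2 has invariant factor 2 > 1, so H_1 ≅ Z ⊕ Z_2.
  H_2: rank ker ∂_2 − rank ∂_3 = (18 − 18) − 0 = 0, and there is no ∂_3, so H_2 ≅ 0.

As a check, the Euler characteristic is 9 − 27 + 18 = 0, which agrees with 1 − 1 + 0 = 0.
(K is a triangulation of the Klein bottle.)

H_0 = Z,  H_1 = Z ⊕ Z_2,  H_2 = 0.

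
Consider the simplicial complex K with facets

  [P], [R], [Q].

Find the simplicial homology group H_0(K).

K has 3 vertices.
rank ∂_0 = 0, rank ∂_1 = 0 ⇒ b_0 = 3 − 0 − 0 = 3. So H_0 = Z^3.

H_0 ≅ Z^3.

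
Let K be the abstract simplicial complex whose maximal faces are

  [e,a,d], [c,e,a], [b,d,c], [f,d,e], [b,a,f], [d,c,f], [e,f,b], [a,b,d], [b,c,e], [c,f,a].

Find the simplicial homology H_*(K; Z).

H_0 = Z,  H_1 = Z/2,  H_2 = 0.

Take the total order a < b < c < d < e < f on the vertex set. Then K (dimension 2) consists of the simplices:

  0-simplices (6): a, b, c, d, e, f
  1-simplices (15): ab, ac, ad, ae, af, bc, bd, be, bf, cd, ce, cf, de, df, ef
  2-simplices (10): abd, abf, ace, acf, ade, bcd, bce, bef, cdf, def

so the chain groups are C_0 ≅ Z^6, C_1 ≅ Z^15, C_2 ≅ Z^10.

Boundary ∂_1: C_1 → C_0 maps an edge to its endpoints' difference, ∂[p,q] = q − p.
The 6×15 boundary matrix has rank 5 and Smith normal form diag(1,1,1,1,1).

Boundary ∂_2: C_2 → C_1 acts by ∂[p,q,r] = [q,r] − [p,r] + [p,q]. For instance
  ∂abf = bf − af + ab,
  ∂bce = ce − be + bc.
This gives a 15×10 integer matrix of rank 10; reducing to Smith normal form yields diagonal entries (1,1,1,1,1,1,1,1,1,2).

Computing H_k = (kernel of ∂_k) / (image of ∂_{k+1}):

  H_0: rank C_0 − rank ∂_1 = 6 − 5 = 1, and the invariant factors of ∂_1 are all 1, so H_0 = Z.
  H_1: rank ker ∂_1 − rank ∂_2 = (15 − 5) − 10 = 0, and ∂_2 has invariant factor 2 > 1, so H_1 = Z/2.
  H_2: rank ker ∂_2 − rank ∂_3 = (10 − 10) − 0 = 0, and there is no ∂_3, so H_2 = 0.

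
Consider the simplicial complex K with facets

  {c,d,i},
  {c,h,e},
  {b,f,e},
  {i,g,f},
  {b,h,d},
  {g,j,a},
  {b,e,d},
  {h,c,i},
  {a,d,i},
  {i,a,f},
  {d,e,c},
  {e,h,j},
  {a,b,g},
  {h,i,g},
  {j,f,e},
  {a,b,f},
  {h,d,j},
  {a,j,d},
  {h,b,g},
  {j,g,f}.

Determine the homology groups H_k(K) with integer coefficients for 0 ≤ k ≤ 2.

H_0 ≅ Z,  H_1 ≅ Z ⊕ Z/2,  H_2 = 0.

Fix the vertex order a < b < c < d < e < f < g < h < i < j and write every simplex with vertices in increasing order. Then dim K = 2 and the simplices of K are:

  0-simplices (10): a, b, c, d, e, f, g, h, i, j
  1-simplices (30): ab, ad, af, ag, ai, aj, bd, be, bf, bg, bh, cd, ce, ch, ci, de, dh, di, dj, ef, eh, ej, fg, fi, fj, gh, gi, gj, hi, hj
  2-simplices (20): abf, abg, adi, adj, afi, agj, bde, bdh, bef, bgh, cde, cdi, ceh, chi, dhj, efj, ehj, fgi, fgj, ghi

so the chain groups are C_0 ≅ Z^10, C_1 ≅ Z^30, C_2 ≅ Z^20.

∂_1: C_1 → C_0 is given by ∂[p,q] = [q] − [p]. For instance
  ∂ef = f − e.
This gives a 10×30 integer matrix of rank 9; reducing to Smith normal form yields diagonal entries (1,1,1,1,1,1,1,1,1).

Boundary ∂_2: C_2 → C_1 maps a triangle to the signed sum of its edges. For instance
  ∂cde = de − ce + cd,
  ∂adi = di − ai + ad.
The resulting 30×20 matrix has rank 20, and its Smith normal form has invariant factors (1,1,1,1,1,1,1,1,1,1,1,1,1,1,1,1,1,1,1,2).

Now H_k = ker ∂_k / im ∂_{k+1}, so:

  H_0: rank C_0 − rank ∂_1 = 10 − 9 = 1, and the invariant factors of ∂_1 are all 1, so H_0 = Z.
  H_1: rank ker ∂_1 − rank ∂_2 = (30 − 9) − 20 = 1, and ∂_2 has invariant factor 2 > 1, so H_1 = Z ⊕ Z/2.
  H_2: rank ker ∂_2 − rank ∂_3 = (20 − 20) − 0 = 0, and there is no ∂_3, so H_2 = 0.

As a check, the Euler characteristic is 10 − 30 + 20 = 0, which agrees with 1 − 1 + 0 = 0.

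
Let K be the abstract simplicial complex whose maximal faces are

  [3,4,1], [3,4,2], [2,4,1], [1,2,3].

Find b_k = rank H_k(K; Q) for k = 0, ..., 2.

b_0 = 1, b_1 = 0, b_2 = 1.

Fix the vertex order 1 < 2 < 3 < 4 and write every simplex with vertices in increasing order. Then dim K = 2 and the simplices of K are:

  0-simplices (4): [1], [2], [3], [4]
  1-simplices (6): [1,2], [1,3], [1,4], [2,3], [2,4], [3,4]
  2-simplices (4): [1,2,3], [1,2,4], [1,3,4], [2,3,4]

giving chain groups C_0 ≅ Z^4, C_1 ≅ Z^6, C_2 ≅ Z^4.

Boundary ∂_1: C_1 → C_0 maps an edge to its endpoints' difference, ∂[p,q] = q − p.
The 4×6 boundary matrix has rank 3 and Smith normal form diag(1,1,1).

∂_2: C_2 → C_1 sends each 2-simplex [p,q,r] to [q,r] − [p,r] + [p,q]. For instance
  ∂[1,2,3] = [2,3] − [1,3] + [1,2],
  ∂[1,3,4] = [3,4] − [1,4] + [1,3].
The resulting 6×4 matrix has rank 3, and its Smith normal form has invariant factors (1,1,1).

Reading off H_k = ker ∂_k / im ∂_{k+1}:

  H_0: rank C_0 − rank ∂_1 = 4 − 3 = 1, and the invariant factors of ∂_1 are all 1, so H_0 ≅ Z.
  H_1: rank ker ∂_1 − rank ∂_2 = (6 − 3) − 3 = 0, and the invariant factors of ∂_2 are all 1, so H_1 ≅ 0.
  H_2: rank ker ∂_2 − rank ∂_3 = (4 − 3) − 0 = 1, and there is no ∂_3, so H_2 ≅ Z.

Hence the Betti numbers are b_0 = 1, b_1 = 0, b_2 = 1.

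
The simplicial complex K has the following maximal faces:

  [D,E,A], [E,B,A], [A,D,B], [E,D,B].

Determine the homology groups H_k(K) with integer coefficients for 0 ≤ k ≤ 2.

H_0 = Z,  H_1 = 0,  H_2 = Z.

Take the total order A < B < D < E on the vertex set. Then K (dimension 2) consists of the simplices:

  0-simplices (4): A, B, D, E
  1-simplices (6): AB, AD, AE, BD, BE, DE
  2-simplices (4): ABD, ABE, ADE, BDE

so the chain groups are C_0 ≅ Z^4, C_1 ≅ Z^6, C_2 ≅ Z^4.

∂_1: C_1 → C_0 sends each edge [p,q] (with p < q) to q − p.
The 4×6 boundary matrix has rank 3 and Smith normal form diag(1,1,1).

The boundary map ∂_2: C_2 → C_1 maps a triangle to the signed sum of its edges. For instance
  ∂ABE = BE − AE + AB,
  ∂ADE = DE − AE + AD.
As a 6×4 matrix over Z this has rank 3, with invariant factors (1,1,1).

Computing H_k = (kernel of ∂_k) / (image of ∂_{k+1}):

  H_0: rank C_0 − rank ∂_1 = 4 − 3 = 1, and the invariant factors of ∂_1 are all 1, so H_0 = Z.
  H_1: rank ker ∂_1 − rank ∂_2 = (6 − 3) − 3 = 0, and the invariant factors of ∂_2 are all 1, so H_1 = 0.
  H_2: rank ker ∂_2 − rank ∂_3 = (4 − 3) − 0 = 1, and there is no ∂_3, so H_2 = Z.

As a check, the Euler characteristic is 4 − 6 + 4 = 2, which agrees with 1 − 0 + 1 = 2.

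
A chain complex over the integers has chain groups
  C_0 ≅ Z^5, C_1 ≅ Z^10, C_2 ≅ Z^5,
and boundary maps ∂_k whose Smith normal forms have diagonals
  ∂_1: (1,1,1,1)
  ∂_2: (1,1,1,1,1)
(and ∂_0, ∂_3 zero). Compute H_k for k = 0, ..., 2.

H_0 = Z,  H_1 = Z,  H_2 = 0.

H_0: b_0 = 5 − 0 − 4 = 1; torsion from ∂_1 factors > 1: none. So H_0 = Z.
H_1: b_1 = 10 − 4 − 5 = 1; torsion from ∂_2 factors > 1: none. So H_1 = Z.
H_2: b_2 = 5 − 5 − 0 = 0; torsion from ∂_3 factors > 1: none. So H_2 = 0.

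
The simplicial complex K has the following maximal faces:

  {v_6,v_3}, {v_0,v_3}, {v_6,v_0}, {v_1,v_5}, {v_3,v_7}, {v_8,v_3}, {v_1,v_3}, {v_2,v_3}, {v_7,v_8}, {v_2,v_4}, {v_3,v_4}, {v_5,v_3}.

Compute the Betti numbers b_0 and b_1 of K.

b_0 = 1, b_1 = 4.

We work with the vertex ordering v_0 < v_1 < v_2 < v_3 < v_4 < v_5 < v_6 < v_7 < v_8. The simplices of K, each written with vertices in increasing order, are:

  0-simplices (9): [v_0], [v_1], [v_2], [v_3], [v_4], [v_5], [v_6], [v_7], [v_8]
  1-simplices (12): [v_0,v_3], [v_0,v_6], [v_1,v_3], [v_1,v_5], [v_2,v_3], [v_2,v_4], [v_3,v_4], [v_3,v_5], [v_3,v_6], [v_3,v_7], [v_3,v_8], [v_7,v_8]

so the chain groups are C_0 ≅ Z^9, C_1 ≅ Z^12.

Boundary ∂_1: C_1 → C_0 maps an edge to its endpoints' difference, ∂[p,q] = q − p.
As a 9×12 matrix over Z this has rank 8, with invariant factors (1,1,1,1,1,1,1,1).

Reading off H_k = ker ∂_k / im ∂_{k+1}:

  H_0: rank C_0 − rank ∂_1 = 9 − 8 = 1, and the invariant factors of ∂_1 are all 1, so H_0 ≅ Z.
  H_1: rank ker ∂_1 − rank ∂_2 = (12 − 8) − 0 = 4, and there is no ∂_2, so H_1 ≅ Z^4.

As a check, the Euler characteristic is 9 − 12 = -3, which agrees with 1 − 4 = -3.
(K is a triangulation of a wedge of 4 circles.)

Hence the Betti numbers are b_0 = 1, b_1 = 4.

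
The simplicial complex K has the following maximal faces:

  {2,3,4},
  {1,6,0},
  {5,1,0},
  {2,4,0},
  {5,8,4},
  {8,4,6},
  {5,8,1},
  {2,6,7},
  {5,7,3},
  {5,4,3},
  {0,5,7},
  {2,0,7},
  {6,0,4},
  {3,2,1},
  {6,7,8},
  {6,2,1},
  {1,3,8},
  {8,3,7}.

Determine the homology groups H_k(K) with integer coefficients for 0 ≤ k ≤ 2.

H_0 = Z,  H_1 = Z × Z/2,  H_2 = 0.

Order the vertices as 0 < 1 < 2 < 3 < 4 < 5 < 6 < 7 < 8. Listing each simplex with vertices in this order, K has dimension 2 with simplices:

  0-simplices (9): [0], [1], [2], [3], [4], [5], [6], [7], [8]
  1-simplices (27): (27 of them)
  2-simplices (18): [0,1,5], [0,1,6], [0,2,4], [0,2,7], [0,4,6], [0,5,7], [1,2,3], [1,2,6], [1,3,8], [1,5,8], [2,3,4], [2,6,7], [3,4,5], [3,5,7], [3,7,8], [4,5,8], [4,6,8], [6,7,8]

giving chain groups C_0 ≅ Z^9, C_1 ≅ Z^27, C_2 ≅ Z^18.

Boundary ∂_1: C_1 → C_0 sends each edge [p,q] (with p < q) to q − p. For instance
  ∂[3,5] = [5] − [3].
The resulting 9×27 matrix has rank 8, and its Smith normal form has invariant factors (1,1,1,1,1,1,1,1).

Boundary ∂_2: C_2 → C_1 maps a triangle to the signed sum of its edges. For instance
  ∂[0,5,7] = [5,7] − [0,7] + [0,5],
  ∂[0,1,6] = [1,6] − [0,6] + [0,1].
The 27×18 boundary matrix has rank 18 and Smith normal form diag(1,1,1,1,1,1,1,1,1,1,1,1,1,1,1,1,1,2).

Now H_k = ker ∂_k / im ∂_{k+1}, so:

  H_0: rank C_0 − rank ∂_1 = 9 − 8 = 1, and the invariant factors of ∂_1 are all 1, so H_0 = Z.
  H_1: rank ker ∂_1 − rank ∂_2 = (27 − 8) − 18 = 1, and ∂_2 has invariant factor 2 > 1, so H_1 = Z × Z/2.
  H_2: rank ker ∂_2 − rank ∂_3 = (18 − 18) − 0 = 0, and there is no ∂_3, so H_2 = 0.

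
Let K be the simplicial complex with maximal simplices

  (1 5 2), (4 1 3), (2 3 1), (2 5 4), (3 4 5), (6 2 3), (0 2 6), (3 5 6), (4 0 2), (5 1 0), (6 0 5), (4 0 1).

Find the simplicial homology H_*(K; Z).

Fix the vertex order 0 < 1 < 2 < 3 < 4 < 5 < 6 and write every simplex with vertices in increasing order. Then dim K = 2 and the simplices of K are:

  0-simplices (7): [0], [1], [2], [3], [4], [5], [6]
  1-simplices (18): [0,1], [0,2], [0,4], [0,5], [0,6], [1,2], [1,3], [1,4], [1,5], [2,3], [2,4], [2,5], [2,6], [3,4], [3,5], [3,6], [4,5], [5,6]
  2-simplices (12): [0,1,4], [0,1,5], [0,2,4], [0,2,6], [0,5,6], [1,2,3], [1,2,5], [1,3,4], [2,3,6], [2,4,5], [3,4,5], [3,5,6]

Hence C_0 ≅ Z^7, C_1 ≅ Z^18, C_2 ≅ Z^12.

∂_1: C_1 → C_0 is given by ∂[p,q] = [q] − [p].
The 7×18 boundary matrix has rank 6 and Smith normal form diag(1,1,1,1,1,1).

∂_2: C_2 → C_1 maps a triangle to the signed sum of its edges. For instance
  ∂[3,4,5] = [4,5] − [3,5] + [3,4],
  ∂[0,1,5] = [1,5] − [0,5] + [0,1].
As a 18×12 matrix over Z this has rank 12, with invariant factors (1,1,1,1,1,1,1,1,1,1,1,2).

Computing H_k = (kernel of ∂_k) / (image of ∂_{k+1}):

  H_0: rank C_0 − rank ∂_1 = 7 − 6 = 1, and the invariant factors of ∂_1 are all 1, so H_0 = Z.
  H_1: rank ker ∂_1 − rank ∂_2 = (18 − 6) − 12 = 0, and ∂_2 has invariant factor 2 > 1, so H_1 = Z/2.
  H_2: rank ker ∂_2 − rank ∂_3 = (12 − 12) − 0 = 0, and there is no ∂_3, so H_2 = 0.

H_0 ≅ Z,  H_1 ≅ Z/2,  H_2 = 0.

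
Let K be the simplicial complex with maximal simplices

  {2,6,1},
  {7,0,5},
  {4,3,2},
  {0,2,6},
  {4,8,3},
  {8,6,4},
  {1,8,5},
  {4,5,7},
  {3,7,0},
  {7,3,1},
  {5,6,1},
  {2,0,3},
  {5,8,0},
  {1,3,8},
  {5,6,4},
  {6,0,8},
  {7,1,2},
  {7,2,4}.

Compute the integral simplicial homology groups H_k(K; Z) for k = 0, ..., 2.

H_0 = Z,  H_1 = Z × Z/2,  H_2 = 0.

Order the vertices as 0 < 1 < 2 < 3 < 4 < 5 < 6 < 7 < 8. Listing each simplex with vertices in this order, K has dimension 2 with simplices:

  0-simplices (9): [0], [1], [2], [3], [4], [5], [6], [7], [8]
  1-simplices (27): (27 of them)
  2-simplices (18): [0,2,3], [0,2,6], [0,3,7], [0,5,7], [0,5,8], [0,6,8], [1,2,6], [1,2,7], [1,3,7], [1,3,8], [1,5,6], [1,5,8], [2,3,4], [2,4,7], [3,4,8], [4,5,6], [4,5,7], [4,6,8]

Hence C_0 ≅ Z^9, C_1 ≅ Z^27, C_2 ≅ Z^18.

∂_1: C_1 → C_0 is given by ∂[p,q] = [q] − [p].
As a 9×27 matrix over Z this has rank 8, with invariant factors (1,1,1,1,1,1,1,1).

Boundary ∂_2: C_2 → C_1 acts by ∂[p,q,r] = [q,r] − [p,r] + [p,q]. For instance
  ∂[0,2,3] = [2,3] − [0,3] + [0,2],
  ∂[0,5,7] = [5,7] − [0,7] + [0,5].
As a 27×18 matrix over Z this has rank 18, with invariant factors (1,1,1,1,1,1,1,1,1,1,1,1,1,1,1,1,1,2).

Reading off H_k = ker ∂_k / im ∂_{k+1}:

  H_0: rank C_0 − rank ∂_1 = 9 − 8 = 1, and the invariant factors of ∂_1 are all 1, so H_0 ≅ Z.
  H_1: rank ker ∂_1 − rank ∂_2 = (27 − 8) − 18 = 1, and ∂_2 has invariant factor 2 > 1, so H_1 ≅ Z × Z/2.
  H_2: rank ker ∂_2 − rank ∂_3 = (18 − 18) − 0 = 0, and there is no ∂_3, so H_2 ≅ 0.

As a check, the Euler characteristic is 9 − 27 + 18 = 0, which agrees with 1 − 1 + 0 = 0.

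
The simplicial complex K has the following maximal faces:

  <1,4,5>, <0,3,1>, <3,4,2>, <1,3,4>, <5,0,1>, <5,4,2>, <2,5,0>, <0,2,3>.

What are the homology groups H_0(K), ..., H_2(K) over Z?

H_0 ≅ Z,  H_1 = 0,  H_2 ≅ Z.

Take the total order 0 < 1 < 2 < 3 < 4 < 5 on the vertex set. Then K (dimension 2) consists of the simplices:

  0-simplices (6): [0], [1], [2], [3], [4], [5]
  1-simplices (12): [0,1], [0,2], [0,3], [0,5], [1,3], [1,4], [1,5], [2,3], [2,4], [2,5], [3,4], [4,5]
  2-simplices (8): [0,1,3], [0,1,5], [0,2,3], [0,2,5], [1,3,4], [1,4,5], [2,3,4], [2,4,5]

Hence C_0 ≅ Z^6, C_1 ≅ Z^12, C_2 ≅ Z^8.

∂_1: C_1 → C_0 is given by ∂[p,q] = [q] − [p]. For instance
  ∂[2,3] = [3] − [2].
As a 6×12 matrix over Z this has rank 5, with invariant factors (1,1,1,1,1).

∂_2: C_2 → C_1 acts by ∂[p,q,r] = [q,r] − [p,r] + [p,q]. For instance
  ∂[0,2,3] = [2,3] − [0,3] + [0,2],
  ∂[2,4,5] = [4,5] − [2,5] + [2,4].
As a 12×8 matrix over Z this has rank 7, with invariant factors (1,1,1,1,1,1,1).

Computing H_k = (kernel of ∂_k) / (image of ∂_{k+1}):

  H_0: rank C_0 − rank ∂_1 = 6 − 5 = 1, and the invariant factors of ∂_1 are all 1, so H_0 = Z.
  H_1: rank ker ∂_1 − rank ∂_2 = (12 − 5) − 7 = 0, and the invariant factors of ∂_2 are all 1, so H_1 = 0.
  H_2: rank ker ∂_2 − rank ∂_3 = (8 − 7) − 0 = 1, and there is no ∂_3, so H_2 = Z.

As a check, the Euler characteristic is 6 − 12 + 8 = 2, which agrees with 1 − 0 + 1 = 2.
(K is a triangulation of the 2-sphere S^2.)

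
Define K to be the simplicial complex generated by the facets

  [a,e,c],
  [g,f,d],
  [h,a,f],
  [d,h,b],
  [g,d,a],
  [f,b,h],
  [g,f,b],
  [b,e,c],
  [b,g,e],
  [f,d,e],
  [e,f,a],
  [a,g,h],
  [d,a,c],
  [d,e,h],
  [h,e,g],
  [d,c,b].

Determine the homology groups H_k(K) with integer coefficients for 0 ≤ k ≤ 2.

H_0 = Z,  H_1 = Z^2,  H_2 = Z.

Fix the vertex order a < b < c < d < e < f < g < h and write every simplex with vertices in increasing order. Then dim K = 2 and the simplices of K are:

  0-simplices (8): a, b, c, d, e, f, g, h
  1-simplices (24): ac, ad, ae, af, ag, ah, bc, bd, be, bf, bg, bh, cd, ce, de, df, dg, dh, ef, eg, eh, fg, fh, gh
  2-simplices (16): acd, ace, adg, aef, afh, agh, bcd, bce, bdh, beg, bfg, bfh, def, deh, dfg, egh

giving chain groups C_0 ≅ Z^8, C_1 ≅ Z^24, C_2 ≅ Z^16.

Boundary ∂_1: C_1 → C_0 sends each edge [p,q] (with p < q) to q − p. For instance
  ∂dh = h − d.
This gives a 8×24 integer matrix of rank 7; reducing to Smith normal form yields diagonal entries (1,1,1,1,1,1,1).

∂_2: C_2 → C_1 sends each 2-simplex [p,q,r] to [q,r] − [p,r] + [p,q]. For instance
  ∂aef = ef − af + ae,
  ∂acd = cd − ad + ac.
This gives a 24×16 integer matrix of rank 15; reducing to Smith normal form yields diagonal entries (1,1,1,1,1,1,1,1,1,1,1,1,1,1,1).

Now H_k = ker ∂_k / im ∂_{k+1}, so:

  H_0: rank C_0 − rank ∂_1 = 8 − 7 = 1, and the invariant factors of ∂_1 are all 1, so H_0 ≅ Z.
  H_1: rank ker ∂_1 − rank ∂_2 = (24 − 7) − 15 = 2, and the invariant factors of ∂_2 are all 1, so H_1 ≅ Z^2.
  H_2: rank ker ∂_2 − rank ∂_3 = (16 − 15) − 0 = 1, and there is no ∂_3, so H_2 ≅ Z.

As a check, the Euler characteristic is 8 − 24 + 16 = 0, which agrees with 1 − 2 + 1 = 0.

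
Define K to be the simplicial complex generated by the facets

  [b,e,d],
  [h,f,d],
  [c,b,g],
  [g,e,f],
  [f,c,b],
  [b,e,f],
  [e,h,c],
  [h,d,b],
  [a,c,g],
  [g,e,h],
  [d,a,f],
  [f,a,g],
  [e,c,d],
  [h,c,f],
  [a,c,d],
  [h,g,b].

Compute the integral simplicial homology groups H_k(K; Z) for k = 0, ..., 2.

K has 8 vertices, 24 edges, 16 triangles.
rank ∂_0 = 0, rank ∂_1 = 7 ⇒ b_0 = 8 − 0 − 7 = 1; all invariant factors of ∂_1 are 1 so no torsion. So H_0 ≅ Z.
rank ∂_1 = 7, rank ∂_2 = 15 ⇒ b_1 = 24 − 7 − 15 = 2; all invariant factors of ∂_2 are 1 so no torsion. So H_1 ≅ Z^2.
rank ∂_2 = 15, rank ∂_3 = 0 ⇒ b_2 = 16 − 15 − 0 = 1. So H_2 ≅ Z.

H_0 ≅ Z,  H_1 ≅ Z^2,  H_2 ≅ Z.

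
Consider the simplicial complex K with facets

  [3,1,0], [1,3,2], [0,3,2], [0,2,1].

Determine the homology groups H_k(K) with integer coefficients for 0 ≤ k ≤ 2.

H_0 ≅ Z,  H_1 = 0,  H_2 ≅ Z.

We work with the vertex ordering 0 < 1 < 2 < 3. The simplices of K, each written with vertices in increasing order, are:

  0-simplices (4): [0], [1], [2], [3]
  1-simplices (6): [0,1], [0,2], [0,3], [1,2], [1,3], [2,3]
  2-simplices (4): [0,1,2], [0,1,3], [0,2,3], [1,2,3]

Hence C_0 ≅ Z^4, C_1 ≅ Z^6, C_2 ≅ Z^4.

Boundary ∂_1: C_1 → C_0 sends each edge [p,q] (with p < q) to q − p.
The resulting 4×6 matrix has rank 3, and its Smith normal form has invariant factors (1,1,1).

Boundary ∂_2: C_2 → C_1 sends each 2-simplex [p,q,r] to [q,r] − [p,r] + [p,q]. For instance
  ∂[0,1,2] = [1,2] − [0,2] + [0,1],
  ∂[0,1,3] = [1,3] − [0,3] + [0,1].
The 6×4 boundary matrix has rank 3 and Smith normal form diag(1,1,1).

From H_k ≅ ker(∂_k) / im(∂_{k+1}) we obtain:

  H_0: rank C_0 − rank ∂_1 = 4 − 3 = 1, and the invariant factors of ∂_1 are all 1, so H_0 = Z.
  H_1: rank ker ∂_1 − rank ∂_2 = (6 − 3) − 3 = 0, and the invariant factors of ∂_2 are all 1, so H_1 = 0.
  H_2: rank ker ∂_2 − rank ∂_3 = (4 − 3) − 0 = 1, and there is no ∂_3, so H_2 = Z.

As a check, the Euler characteristic is 4 − 6 + 4 = 2, which agrees with 1 − 0 + 1 = 2.
(K is a triangulation of the 2-sphere S^2.)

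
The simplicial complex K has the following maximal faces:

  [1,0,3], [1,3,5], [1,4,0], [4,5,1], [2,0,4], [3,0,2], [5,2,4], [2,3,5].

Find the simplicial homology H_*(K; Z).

Fix the vertex order 0 < 1 < 2 < 3 < 4 < 5 and write every simplex with vertices in increasing order. Then dim K = 2 and the simplices of K are:

  0-simplices (6): [0], [1], [2], [3], [4], [5]
  1-simplices (12): [0,1], [0,2], [0,3], [0,4], [1,3], [1,4], [1,5], [2,3], [2,4], [2,5], [3,5], [4,5]
  2-simplices (8): [0,1,3], [0,1,4], [0,2,3], [0,2,4], [1,3,5], [1,4,5], [2,3,5], [2,4,5]

giving chain groups C_0 ≅ Z^6, C_1 ≅ Z^12, C_2 ≅ Z^8.

Boundary ∂_1: C_1 → C_0 maps an edge to its endpoints' difference, ∂[p,q] = q − p.
The resulting 6×12 matrix has rank 5, and its Smith normal form has invariant factors (1,1,1,1,1).

Boundary ∂_2: C_2 → C_1 acts by ∂[p,q,r] = [q,r] − [p,r] + [p,q]. For instance
  ∂[0,1,3] = [1,3] − [0,3] + [0,1],
  ∂[0,2,3] = [2,3] − [0,3] + [0,2].
The 12×8 boundary matrix has rank 7 and Smith normal form diag(1,1,1,1,1,1,1).

From H_k ≅ ker(∂_k) / im(∂_{k+1}) we obtain:

  H_0: rank C_0 − rank ∂_1 = 6 − 5 = 1, and the invariant factors of ∂_1 are all 1, so H_0 = Z.
  H_1: rank ker ∂_1 − rank ∂_2 = (12 − 5) − 7 = 0, and the invariant factors of ∂_2 are all 1, so H_1 = 0.
  H_2: rank ker ∂_2 − rank ∂_3 = (8 − 7) − 0 = 1, and there is no ∂_3, so H_2 = Z.

As a check, the Euler characteristic is 6 − 12 + 8 = 2, which agrees with 1 − 0 + 1 = 2.
(K is a triangulation of the 2-sphere S^2.)

H_0 ≅ Z,  H_1 = 0,  H_2 ≅ Z.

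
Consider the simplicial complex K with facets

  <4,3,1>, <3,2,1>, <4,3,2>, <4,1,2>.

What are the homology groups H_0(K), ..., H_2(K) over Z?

Order the vertices as 1 < 2 < 3 < 4. Listing each simplex with vertices in this order, K has dimension 2 with simplices:

  0-simplices (4): [1], [2], [3], [4]
  1-simplices (6): [1,2], [1,3], [1,4], [2,3], [2,4], [3,4]
  2-simplices (4): [1,2,3], [1,2,4], [1,3,4], [2,3,4]

Hence C_0 ≅ Z^4, C_1 ≅ Z^6, C_2 ≅ Z^4.

Boundary ∂_1: C_1 → C_0 is given by ∂[p,q] = [q] − [p]. For instance
  ∂[1,2] = [2] − [1].
The resulting 4×6 matrix has rank 3, and its Smith normal form has invariant factors (1,1,1).

∂_2: C_2 → C_1 acts by ∂[p,q,r] = [q,r] − [p,r] + [p,q]. For instance
  ∂[1,2,4] = [2,4] − [1,4] + [1,2],
  ∂[1,2,3] = [2,3] − [1,3] + [1,2].
The 6×4 boundary matrix has rank 3 and Smith normal form diag(1,1,1).

Reading off H_k = ker ∂_k / im ∂_{k+1}:

  H_0: rank C_0 − rank ∂_1 = 4 − 3 = 1, and the invariant factors of ∂_1 are all 1, so H_0 ≅ Z.
  H_1: rank ker ∂_1 − rank ∂_2 = (6 − 3) − 3 = 0, and the invariant factors of ∂_2 are all 1, so H_1 ≅ 0.
  H_2: rank ker ∂_2 − rank ∂_3 = (4 − 3) − 0 = 1, and there is no ∂_3, so H_2 ≅ Z.

H_0 = Z,  H_1 = 0,  H_2 = Z.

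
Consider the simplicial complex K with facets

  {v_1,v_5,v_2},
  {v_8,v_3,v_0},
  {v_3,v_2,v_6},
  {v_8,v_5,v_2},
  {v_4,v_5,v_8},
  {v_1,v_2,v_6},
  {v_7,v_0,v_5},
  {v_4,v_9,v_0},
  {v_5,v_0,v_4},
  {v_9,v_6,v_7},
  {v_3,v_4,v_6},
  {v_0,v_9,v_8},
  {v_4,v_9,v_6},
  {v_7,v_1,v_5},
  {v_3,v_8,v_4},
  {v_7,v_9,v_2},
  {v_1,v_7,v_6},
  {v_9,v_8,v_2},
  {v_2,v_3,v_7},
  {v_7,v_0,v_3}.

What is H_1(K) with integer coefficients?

We work with the vertex ordering v_0 < v_1 < v_2 < v_3 < v_4 < v_5 < v_6 < v_7 < v_8 < v_9. The simplices of K, each written with vertices in increasing order, are:

  0-simplices (10): [v_0], [v_1], [v_2], [v_3], [v_4], [v_5], [v_6], [v_7], [v_8], [v_9]
  1-simplices (30): (30 of them)
  2-simplices (20): (20 of them)

giving chain groups C_0 ≅ Z^10, C_1 ≅ Z^30, C_2 ≅ Z^20.

The boundary map ∂_1: C_1 → C_0 maps an edge to its endpoints' difference, ∂[p,q] = q − p. For instance
  ∂[v_0,v_9] = [v_9] − [v_0].
This gives a 10×30 integer matrix of rank 9; reducing to Smith normal form yields diagonal entries (1,1,1,1,1,1,1,1,1).

Boundary ∂_2: C_2 → C_1 acts by ∂[p,q,r] = [q,r] − [p,r] + [p,q]. For instance
  ∂[v_0,v_3,v_7] = [v_3,v_7] − [v_0,v_7] + [v_0,v_3],
  ∂[v_0,v_5,v_7] = [v_5,v_7] − [v_0,v_7] + [v_0,v_5].
The resulting 30×20 matrix has rank 20, and its Smith normal form has invariant factors (1,1,1,1,1,1,1,1,1,1,1,1,1,1,1,1,1,1,1,2).

Now H_k = ker ∂_k / im ∂_{k+1}, so:

  H_1: rank ker ∂_1 − rank ∂_2 = (30 − 9) − 20 = 1, and ∂_2 has invariant factor 2 > 1, so H_1 = Z ⊕ Z/2Z.

H_1 ≅ Z ⊕ Z/2Z.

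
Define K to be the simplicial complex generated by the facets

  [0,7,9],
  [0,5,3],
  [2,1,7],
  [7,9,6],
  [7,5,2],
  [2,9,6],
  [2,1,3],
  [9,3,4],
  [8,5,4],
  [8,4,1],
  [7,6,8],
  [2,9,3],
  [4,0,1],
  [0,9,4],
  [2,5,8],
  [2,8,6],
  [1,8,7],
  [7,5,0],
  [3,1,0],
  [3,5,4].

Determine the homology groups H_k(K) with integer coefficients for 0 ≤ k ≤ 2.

Take the total order 0 < 1 < 2 < 3 < 4 < 5 < 6 < 7 < 8 < 9 on the vertex set. Then K (dimension 2) consists of the simplices:

  0-simplices (10): [0], [1], [2], [3], [4], [5], [6], [7], [8], [9]
  1-simplices (30): (30 of them)
  2-simplices (20): (20 of them)

giving chain groups C_0 ≅ Z^10, C_1 ≅ Z^30, C_2 ≅ Z^20.

The boundary map ∂_1: C_1 → C_0 is given by ∂[p,q] = [q] − [p]. For instance
  ∂[6,9] = [9] − [6].
As a 10×30 matrix over Z this has rank 9, with invariant factors (1,1,1,1,1,1,1,1,1).

Boundary ∂_2: C_2 → C_1 acts by ∂[p,q,r] = [q,r] − [p,r] + [p,q]. For instance
  ∂[1,4,8] = [4,8] − [1,8] + [1,4],
  ∂[6,7,9] = [7,9] − [6,9] + [6,7].
The resulting 30×20 matrix has rank 20, and its Smith normal form has invariant factors (1,1,1,1,1,1,1,1,1,1,1,1,1,1,1,1,1,1,1,2).

Now H_k = ker ∂_k / im ∂_{k+1}, so:

  H_0: rank C_0 − rank ∂_1 = 10 − 9 = 1, and the invariant factors of ∂_1 are all 1, so H_0 = Z.
  H_1: rank ker ∂_1 − rank ∂_2 = (30 − 9) − 20 = 1, and ∂_2 has invariant factor 2 > 1, so H_1 = Z ⊕ Z/2.
  H_2: rank ker ∂_2 − rank ∂_3 = (20 − 20) − 0 = 0, and there is no ∂_3, so H_2 = 0.

As a check, the Euler characteristic is 10 − 30 + 20 = 0, which agrees with 1 − 1 + 0 = 0.

H_0 ≅ Z,  H_1 ≅ Z ⊕ Z/2,  H_2 = 0.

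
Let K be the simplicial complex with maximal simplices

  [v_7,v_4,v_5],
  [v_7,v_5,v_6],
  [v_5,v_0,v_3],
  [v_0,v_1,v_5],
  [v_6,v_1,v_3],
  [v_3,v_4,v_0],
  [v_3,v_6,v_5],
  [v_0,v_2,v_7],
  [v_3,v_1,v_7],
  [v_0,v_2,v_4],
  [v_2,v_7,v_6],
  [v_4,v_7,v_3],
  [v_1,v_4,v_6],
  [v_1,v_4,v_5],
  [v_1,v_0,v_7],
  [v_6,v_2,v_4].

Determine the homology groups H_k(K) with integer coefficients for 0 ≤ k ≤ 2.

Take the total order v_0 < v_1 < v_2 < v_3 < v_4 < v_5 < v_6 < v_7 on the vertex set. Then K (dimension 2) consists of the simplices:

  0-simplices (8): [v_0], [v_1], [v_2], [v_3], [v_4], [v_5], [v_6], [v_7]
  1-simplices (24): (24 of them)
  2-simplices (16): (16 of them)

giving chain groups C_0 ≅ Z^8, C_1 ≅ Z^24, C_2 ≅ Z^16.

The boundary map ∂_1: C_1 → C_0 maps an edge to its endpoints' difference, ∂[p,q] = q − p. For instance
  ∂[v_4,v_6] = [v_6] − [v_4].
The 8×24 boundary matrix has rank 7 and Smith normal form diag(1,1,1,1,1,1,1).

Boundary ∂_2: C_2 → C_1 acts by ∂[p,q,r] = [q,r] − [p,r] + [p,q]. For instance
  ∂[v_2,v_4,v_6] = [v_4,v_6] − [v_2,v_6] + [v_2,v_4],
  ∂[v_1,v_3,v_7] = [v_3,v_7] − [v_1,v_7] + [v_1,v_3].
The resulting 24×16 matrix has rank 15, and its Smith normal form has invariant factors (1,1,1,1,1,1,1,1,1,1,1,1,1,1,1).

Computing H_k = (kernel of ∂_k) / (image of ∂_{k+1}):

  H_0: rank C_0 − rank ∂_1 = 8 − 7 = 1, and the invariant factors of ∂_1 are all 1, so H_0 ≅ Z.
  H_1: rank ker ∂_1 − rank ∂_2 = (24 − 7) − 15 = 2, and the invariant factors of ∂_2 are all 1, so H_1 ≅ Z^2.
  H_2: rank ker ∂_2 − rank ∂_3 = (16 − 15) − 0 = 1, and there is no ∂_3, so H_2 ≅ Z.

H_0 ≅ Z,  H_1 ≅ Z^2,  H_2 ≅ Z.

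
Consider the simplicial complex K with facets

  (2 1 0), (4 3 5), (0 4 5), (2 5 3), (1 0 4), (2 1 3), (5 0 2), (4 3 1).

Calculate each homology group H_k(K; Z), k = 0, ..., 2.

Order the vertices as 0 < 1 < 2 < 3 < 4 < 5. Listing each simplex with vertices in this order, K has dimension 2 with simplices:

  0-simplices (6): [0], [1], [2], [3], [4], [5]
  1-simplices (12): [0,1], [0,2], [0,4], [0,5], [1,2], [1,3], [1,4], [2,3], [2,5], [3,4], [3,5], [4,5]
  2-simplices (8): [0,1,2], [0,1,4], [0,2,5], [0,4,5], [1,2,3], [1,3,4], [2,3,5], [3,4,5]

so the chain groups are C_0 ≅ Z^6, C_1 ≅ Z^12, C_2 ≅ Z^8.

Boundary ∂_1: C_1 → C_0 maps an edge to its endpoints' difference, ∂[p,q] = q − p.
This gives a 6×12 integer matrix of rank 5; reducing to Smith normal form yields diagonal entries (1,1,1,1,1).

Boundary ∂_2: C_2 → C_1 sends each 2-simplex [p,q,r] to [q,r] − [p,r] + [p,q]. For instance
  ∂[1,2,3] = [2,3] − [1,3] + [1,2],
  ∂[3,4,5] = [4,5] − [3,5] + [3,4].
This gives a 12×8 integer matrix of rank 7; reducing to Smith normal form yields diagonal entries (1,1,1,1,1,1,1).

Computing H_k = (kernel of ∂_k) / (image of ∂_{k+1}):

  H_0: rank C_0 − rank ∂_1 = 6 − 5 = 1, and the invariant factors of ∂_1 are all 1, so H_0 ≅ Z.
  H_1: rank ker ∂_1 − rank ∂_2 = (12 − 5) − 7 = 0, and the invariant factors of ∂_2 are all 1, so H_1 ≅ 0.
  H_2: rank ker ∂_2 − rank ∂_3 = (8 − 7) − 0 = 1, and there is no ∂_3, so H_2 ≅ Z.

H_0 = Z,  H_1 = 0,  H_2 = Z.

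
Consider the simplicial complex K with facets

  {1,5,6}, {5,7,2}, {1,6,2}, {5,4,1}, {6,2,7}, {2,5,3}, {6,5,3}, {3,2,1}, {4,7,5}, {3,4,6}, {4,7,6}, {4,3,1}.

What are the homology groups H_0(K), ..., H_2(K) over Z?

Order the vertices as 1 < 2 < 3 < 4 < 5 < 6 < 7. Listing each simplex with vertices in this order, K has dimension 2 with simplices:

  0-simplices (7): [1], [2], [3], [4], [5], [6], [7]
  1-simplices (18): [1,2], [1,3], [1,4], [1,5], [1,6], [2,3], [2,5], [2,6], [2,7], [3,4], [3,5], [3,6], [4,5], [4,6], [4,7], [5,6], [5,7], [6,7]
  2-simplices (12): [1,2,3], [1,2,6], [1,3,4], [1,4,5], [1,5,6], [2,3,5], [2,5,7], [2,6,7], [3,4,6], [3,5,6], [4,5,7], [4,6,7]

giving chain groups C_0 ≅ Z^7, C_1 ≅ Z^18, C_2 ≅ Z^12.

∂_1: C_1 → C_0 sends each edge [p,q] (with p < q) to q − p. For instance
  ∂[1,3] = [3] − [1].
This gives a 7×18 integer matrix of rank 6; reducing to Smith normal form yields diagonal entries (1,1,1,1,1,1).

∂_2: C_2 → C_1 maps a triangle to the signed sum of its edges. For instance
  ∂[1,3,4] = [3,4] − [1,4] + [1,3],
  ∂[1,4,5] = [4,5] − [1,5] + [1,4].
As a 18×12 matrix over Z this has rank 12, with invariant factors (1,1,1,1,1,1,1,1,1,1,1,2).

Reading off H_k = ker ∂_k / im ∂_{k+1}:

  H_0: rank C_0 − rank ∂_1 = 7 − 6 = 1, and the invariant factors of ∂_1 are all 1, so H_0 = Z.
  H_1: rank ker ∂_1 − rank ∂_2 = (18 − 6) − 12 = 0, and ∂_2 has invariant factor 2 > 1, so H_1 = Z/2.
  H_2: rank ker ∂_2 − rank ∂_3 = (12 − 12) − 0 = 0, and there is no ∂_3, so H_2 = 0.

(K is a triangulation of the real projective plane RP^2.)

H_0 ≅ Z,  H_1 ≅ Z/2,  H_2 = 0.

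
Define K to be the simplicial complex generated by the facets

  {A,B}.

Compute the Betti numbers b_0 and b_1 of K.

b_0 = 1, b_1 = 0.

Order the vertices as A < B. Listing each simplex with vertices in this order, K has dimension 1 with simplices:

  0-simplices (2): A, B
  1-simplices (1): AB

so the chain groups are C_0 ≅ Z^2, C_1 ≅ Z^1.

∂_1: C_1 → C_0 sends each edge [p,q] (with p < q) to q − p.
The 2×1 boundary matrix has rank 1 and Smith normal form diag(1).

Reading off H_k = ker ∂_k / im ∂_{k+1}:

  H_0: rank C_0 − rank ∂_1 = 2 − 1 = 1, and the invariant factors of ∂_1 are all 1, so H_0 = Z.
  H_1: rank ker ∂_1 − rank ∂_2 = (1 − 1) − 0 = 0, and there is no ∂_2, so H_1 = 0.

(K is a triangulation of the 1-simplex.)

Hence the Betti numbers are b_0 = 1, b_1 = 0.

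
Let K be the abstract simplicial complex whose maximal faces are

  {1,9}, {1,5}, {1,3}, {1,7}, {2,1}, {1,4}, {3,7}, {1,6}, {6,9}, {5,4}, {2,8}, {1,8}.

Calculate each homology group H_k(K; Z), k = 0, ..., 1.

H_0 ≅ Z,  H_1 ≅ Z^4.

Order the vertices as 1 < 2 < 3 < 4 < 5 < 6 < 7 < 8 < 9. Listing each simplex with vertices in this order, K has dimension 1 with simplices:

  0-simplices (9): [1], [2], [3], [4], [5], [6], [7], [8], [9]
  1-simplices (12): [1,2], [1,3], [1,4], [1,5], [1,6], [1,7], [1,8], [1,9], [2,8], [3,7], [4,5], [6,9]

Hence C_0 ≅ Z^9, C_1 ≅ Z^12.

∂_1: C_1 → C_0 sends each edge [p,q] (with p < q) to q − p.
The resulting 9×12 matrix has rank 8, and its Smith normal form has invariant factors (1,1,1,1,1,1,1,1).

Computing H_k = (kernel of ∂_k) / (image of ∂_{k+1}):

  H_0: rank C_0 − rank ∂_1 = 9 − 8 = 1, and the invariant factors of ∂_1 are all 1, so H_0 = Z.
  H_1: rank ker ∂_1 − rank ∂_2 = (12 − 8) − 0 = 4, and there is no ∂_2, so H_1 = Z^4.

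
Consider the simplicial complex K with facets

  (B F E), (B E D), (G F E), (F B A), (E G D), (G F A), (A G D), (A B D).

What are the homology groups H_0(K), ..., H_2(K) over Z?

H_0 = Z,  H_1 = 0,  H_2 = Z.

K has 6 vertices, 12 edges, 8 triangles.
rank ∂_0 = 0, rank ∂_1 = 5 ⇒ b_0 = 6 − 0 − 5 = 1; all invariant factors of ∂_1 are 1 so no torsion. So H_0 = Z.
rank ∂_1 = 5, rank ∂_2 = 7 ⇒ b_1 = 12 − 5 − 7 = 0; all invariant factors of ∂_2 are 1 so no torsion. So H_1 = 0.
rank ∂_2 = 7, rank ∂_3 = 0 ⇒ b_2 = 8 − 7 − 0 = 1. So H_2 = Z.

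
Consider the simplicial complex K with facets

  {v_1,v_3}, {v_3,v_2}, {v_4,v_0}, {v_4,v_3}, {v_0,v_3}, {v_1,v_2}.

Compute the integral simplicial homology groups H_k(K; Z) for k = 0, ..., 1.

H_0 = Z,  H_1 = Z^2.

Fix the vertex order v_0 < v_1 < v_2 < v_3 < v_4 and write every simplex with vertices in increasing order. Then dim K = 1 and the simplices of K are:

  0-simplices (5): [v_0], [v_1], [v_2], [v_3], [v_4]
  1-simplices (6): [v_0,v_3], [v_0,v_4], [v_1,v_2], [v_1,v_3], [v_2,v_3], [v_3,v_4]

Hence C_0 ≅ Z^5, C_1 ≅ Z^6.

∂_1: C_1 → C_0 maps an edge to its endpoints' difference, ∂[p,q] = q − p.
The 5×6 boundary matrix has rank 4 and Smith normal form diag(1,1,1,1).

Now H_k = ker ∂_k / im ∂_{k+1}, so:

  H_0: rank C_0 − rank ∂_1 = 5 − 4 = 1, and the invariant factors of ∂_1 are all 1, so H_0 = Z.
  H_1: rank ker ∂_1 − rank ∂_2 = (6 − 4) − 0 = 2, and there is no ∂_2, so H_1 = Z^2.

As a check, the Euler characteristic is 5 − 6 = -1, which agrees with 1 − 2 = -1.
(K is a triangulation of a wedge of 2 circles.)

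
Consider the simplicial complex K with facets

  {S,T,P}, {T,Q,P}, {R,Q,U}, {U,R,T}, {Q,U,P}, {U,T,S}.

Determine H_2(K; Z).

Take the total order P < Q < R < S < T < U on the vertex set. Then K (dimension 2) consists of the simplices:

  0-simplices (6): P, Q, R, S, T, U
  1-simplices (12): PQ, PS, PT, PU, QR, QT, QU, RT, RU, ST, SU, TU
  2-simplices (6): PQT, PQU, PST, QRU, RTU, STU

so the chain groups are C_0 ≅ Z^6, C_1 ≅ Z^12, C_2 ≅ Z^6.

∂_1: C_1 → C_0 sends each edge [p,q] (with p < q) to q − p. For instance
  ∂RT = T − R.
This gives a 6×12 integer matrix of rank 5; reducing to Smith normal form yields diagonal entries (1,1,1,1,1).

Boundary ∂_2: C_2 → C_1 acts by ∂[p,q,r] = [q,r] − [p,r] + [p,q]. For instance
  ∂STU = TU − SU + ST,
  ∂PST = ST − PT + PS.
The resulting 12×6 matrix has rank 6, and its Smith normal form has invariant factors (1,1,1,1,1,1).

Computing H_k = (kernel of ∂_k) / (image of ∂_{k+1}):

  H_2: rank ker ∂_2 − rank ∂_3 = (6 − 6) − 0 = 0, and there is no ∂_3, so H_2 = 0.

H_2 ≅ 0.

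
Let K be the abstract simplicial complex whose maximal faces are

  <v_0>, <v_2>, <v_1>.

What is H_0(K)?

H_0 ≅ Z^3.

K has 3 vertices.
rank ∂_0 = 0, rank ∂_1 = 0 ⇒ b_0 = 3 − 0 − 0 = 3. So H_0 = Z^3.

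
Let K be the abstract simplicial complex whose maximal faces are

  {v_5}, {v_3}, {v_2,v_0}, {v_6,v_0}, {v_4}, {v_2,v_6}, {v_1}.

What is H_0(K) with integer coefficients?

Order the vertices as v_0 < v_1 < v_2 < v_3 < v_4 < v_5 < v_6. Listing each simplex with vertices in this order, K has dimension 1 with simplices:

  0-simplices (7): [v_0], [v_1], [v_2], [v_3], [v_4], [v_5], [v_6]
  1-simplices (3): [v_0,v_2], [v_0,v_6], [v_2,v_6]

Hence C_0 ≅ Z^7, C_1 ≅ Z^3.

∂_1: C_1 → C_0 maps an edge to its endpoints' difference, ∂[p,q] = q − p.
As a 7×3 matrix over Z this has rank 2, with invariant factors (1,1).

From H_k ≅ ker(∂_k) / im(∂_{k+1}) we obtain:

  H_0: rank C_0 − rank ∂_1 = 7 − 2 = 5, and the invariant factors of ∂_1 are all 1, so H_0 = Z^5.

H_0 = Z^5.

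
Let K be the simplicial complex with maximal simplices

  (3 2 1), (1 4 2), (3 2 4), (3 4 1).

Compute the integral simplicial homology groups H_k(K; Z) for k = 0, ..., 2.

K has 4 vertices, 6 edges, 4 triangles.
rank ∂_0 = 0, rank ∂_1 = 3 ⇒ b_0 = 4 − 0 − 3 = 1; all invariant factors of ∂_1 are 1 so no torsion. So H_0 ≅ Z.
rank ∂_1 = 3, rank ∂_2 = 3 ⇒ b_1 = 6 − 3 − 3 = 0; all invariant factors of ∂_2 are 1 so no torsion. So H_1 ≅ 0.
rank ∂_2 = 3, rank ∂_3 = 0 ⇒ b_2 = 4 − 3 − 0 = 1. So H_2 ≅ Z.

H_0 = Z,  H_1 = 0,  H_2 = Z.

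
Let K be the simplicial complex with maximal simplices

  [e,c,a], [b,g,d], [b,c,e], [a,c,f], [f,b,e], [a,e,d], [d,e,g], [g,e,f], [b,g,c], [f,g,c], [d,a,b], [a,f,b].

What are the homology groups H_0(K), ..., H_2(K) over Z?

Take the total order a < b < c < d < e < f < g on the vertex set. Then K (dimension 2) consists of the simplices:

  0-simplices (7): a, b, c, d, e, f, g
  1-simplices (18): ab, ac, ad, ae, af, bc, bd, be, bf, bg, ce, cf, cg, de, dg, ef, eg, fg
  2-simplices (12): abd, abf, ace, acf, ade, bce, bcg, bdg, bef, cfg, deg, efg

Hence C_0 ≅ Z^7, C_1 ≅ Z^18, C_2 ≅ Z^12.

Boundary ∂_1: C_1 → C_0 maps an edge to its endpoints' difference, ∂[p,q] = q − p. For instance
  ∂fg = g − f.
The resulting 7×18 matrix has rank 6, and its Smith normal form has invariant factors (1,1,1,1,1,1).

Boundary ∂_2: C_2 → C_1 maps a triangle to the signed sum of its edges. For instance
  ∂bdg = dg − bg + bd,
  ∂ace = ce − ae + ac.
As a 18×12 matrix over Z this has rank 12, with invariant factors (1,1,1,1,1,1,1,1,1,1,1,2).

Computing H_k = (kernel of ∂_k) / (image of ∂_{k+1}):

  H_0: rank C_0 − rank ∂_1 = 7 − 6 = 1, and the invariant factors of ∂_1 are all 1, so H_0 = Z.
  H_1: rank ker ∂_1 − rank ∂_2 = (18 − 6) − 12 = 0, and ∂_2 has invariant factor 2 > 1, so H_1 = Z/2Z.
  H_2: rank ker ∂_2 − rank ∂_3 = (12 − 12) − 0 = 0, and there is no ∂_3, so H_2 = 0.

H_0 ≅ Z,  H_1 ≅ Z/2Z,  H_2 = 0.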